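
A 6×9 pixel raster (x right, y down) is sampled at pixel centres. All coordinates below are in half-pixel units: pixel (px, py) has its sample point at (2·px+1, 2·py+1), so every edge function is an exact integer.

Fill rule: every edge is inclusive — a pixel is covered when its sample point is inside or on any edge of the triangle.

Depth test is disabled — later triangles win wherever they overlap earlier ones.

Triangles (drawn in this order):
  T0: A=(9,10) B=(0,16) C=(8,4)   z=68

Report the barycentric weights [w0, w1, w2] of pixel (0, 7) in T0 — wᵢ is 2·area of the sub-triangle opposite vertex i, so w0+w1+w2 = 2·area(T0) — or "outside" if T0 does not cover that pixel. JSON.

T0:
  2·area = 60
  edge (9, 10)→(0, 16): d=(-9,6) inclusive
  edge (0, 16)→(8, 4): d=(8,-12) inclusive
  edge (8, 4)→(9, 10): d=(1,6) inclusive
    (3,3)@(7, 7): e=[39,12,9] → █
    (4,3)@(9, 7): e=[27,36,-3] → ·
    (2,4)@(5, 9): e=[33,4,23] → █
    (4,4)@(9, 9): e=[9,52,-1] → ·
    (2,5)@(5, 11): e=[15,20,25] → █
    (4,5)@(9, 11): e=[-9,68,1] → ·
    (1,6)@(3, 13): e=[9,12,39] → █
    (2,6)@(5, 13): e=[-3,36,27] → ·
    (3,6)@(7, 13): e=[-15,60,15] → ·
    (0,7)@(1, 15): e=[3,4,53] → █
    (1,7)@(3, 15): e=[-9,28,41] → ·
    (0,8)@(1, 17): e=[-15,20,55] → ·
  covered (7 px):
    · · · · · ·
    · · · · · ·
    · · · · · ·
    · · · █ · ·
    · · █ █ · ·
    · · █ █ · ·
    · █ · · · ·
    █ · · · · ·
    · · · · · ·

Answer: [4,53,3]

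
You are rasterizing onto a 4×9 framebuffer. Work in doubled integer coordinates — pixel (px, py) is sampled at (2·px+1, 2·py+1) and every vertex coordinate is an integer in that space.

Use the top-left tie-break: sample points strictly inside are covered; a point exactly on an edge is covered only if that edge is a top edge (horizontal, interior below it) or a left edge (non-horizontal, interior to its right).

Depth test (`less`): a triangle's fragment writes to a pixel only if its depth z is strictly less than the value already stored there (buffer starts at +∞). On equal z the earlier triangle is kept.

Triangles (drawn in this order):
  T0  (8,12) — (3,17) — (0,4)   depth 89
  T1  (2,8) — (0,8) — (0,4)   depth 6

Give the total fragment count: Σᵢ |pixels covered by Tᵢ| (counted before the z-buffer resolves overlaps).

T0:
  2·area = 80
  edge (8, 12)→(3, 17): d=(-5,5) right/bottom  bias=-1
  edge (3, 17)→(0, 4): d=(-3,-13) top-left  bias=+0
  edge (0, 4)→(8, 12): d=(8,8) right/bottom  bias=-1
    (0,2)@(1, 5): e=[70,10,0] → ·  [on edge]
    (0,3)@(1, 7): e=[60,4,16] → #
    (1,3)@(3, 7): e=[50,30,0] → ·  [on edge]
    (0,4)@(1, 9): e=[50,-2,32] → ·
    (1,4)@(3, 9): e=[40,24,16] → #
    (2,4)@(5, 9): e=[30,50,0] → ·  [on edge]
    (1,5)@(3, 11): e=[30,18,32] → #
    (2,5)@(5, 11): e=[20,44,16] → #
    (3,5)@(7, 11): e=[10,70,0] → ·  [on edge]
    (1,6)@(3, 13): e=[20,12,48] → #
    (3,6)@(7, 13): e=[0,64,16] → ·  [on edge]
    (1,7)@(3, 15): e=[10,6,64] → #
    (2,7)@(5, 15): e=[0,32,48] → ·  [on edge]
    (1,8)@(3, 17): e=[0,0,80] → ·  [on edge]
  covered (7 px):
    · · · ·
    · · · ·
    · · · ·
    # · · ·
    · # · ·
    · # # ·
    · # # ·
    · # · ·
    · · · ·
T1:
  2·area = 8
  edge (2, 8)→(0, 8): d=(-2,0) right/bottom  bias=-1
  edge (0, 8)→(0, 4): d=(0,-4) top-left  bias=+0
  edge (0, 4)→(2, 8): d=(2,4) right/bottom  bias=-1
    (0,3)@(1, 7): e=[2,4,2] → #
    (1,3)@(3, 7): e=[2,12,-6] → ·
    (0,4)@(1, 9): e=[-2,4,6] → ·
  covered (1 px):
    · · · ·
    · · · ·
    · · · ·
    # · · ·
    · · · ·
    · · · ·
    · · · ·
    · · · ·
    · · · ·

Final: 8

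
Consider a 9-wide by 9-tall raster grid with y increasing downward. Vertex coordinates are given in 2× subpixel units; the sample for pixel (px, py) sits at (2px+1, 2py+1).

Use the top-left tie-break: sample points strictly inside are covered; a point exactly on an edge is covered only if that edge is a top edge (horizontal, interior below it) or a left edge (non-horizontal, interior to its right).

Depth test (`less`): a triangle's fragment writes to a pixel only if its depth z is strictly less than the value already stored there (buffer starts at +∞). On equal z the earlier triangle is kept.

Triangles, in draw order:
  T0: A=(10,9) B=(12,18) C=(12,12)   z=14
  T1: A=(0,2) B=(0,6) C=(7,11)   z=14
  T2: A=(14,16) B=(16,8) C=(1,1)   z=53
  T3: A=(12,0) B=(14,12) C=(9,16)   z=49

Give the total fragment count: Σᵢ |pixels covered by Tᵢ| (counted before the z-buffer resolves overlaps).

T0:
  2·area = 12  (B↔C swapped to make it positive)
  edge (10, 9)→(12, 12): d=(2,3) right/bottom  bias=-1
  edge (12, 12)→(12, 18): d=(0,6) right/bottom  bias=-1
  edge (12, 18)→(10, 9): d=(-2,-9) top-left  bias=+0
    (5,5)@(11, 11): e=[1,6,5] → █
    (6,5)@(13, 11): e=[-5,-6,23] → ·
    (5,6)@(11, 13): e=[5,6,1] → █
    (6,6)@(13, 13): e=[-1,-6,19] → ·
    (5,7)@(11, 15): e=[9,6,-3] → ·
  covered (2 px):
    · · · · · · · · ·
    · · · · · · · · ·
    · · · · · · · · ·
    · · · · · · · · ·
    · · · · · · · · ·
    · · · · · █ · · ·
    · · · · · █ · · ·
    · · · · · · · · ·
    · · · · · · · · ·
T1:
  2·area = 28  (B↔C swapped to make it positive)
  edge (0, 2)→(7, 11): d=(7,9) right/bottom  bias=-1
  edge (7, 11)→(0, 6): d=(-7,-5) top-left  bias=+0
  edge (0, 6)→(0, 2): d=(0,-4) top-left  bias=+0
    (0,2)@(1, 5): e=[12,12,4] → █
    (1,2)@(3, 5): e=[-6,22,12] → ·
    (0,3)@(1, 7): e=[26,-2,4] → ·
    (1,3)@(3, 7): e=[8,8,12] → █
    (2,3)@(5, 7): e=[-10,18,20] → ·
    (1,4)@(3, 9): e=[22,-6,12] → ·
    (2,4)@(5, 9): e=[4,4,20] → █
    (3,4)@(7, 9): e=[-14,14,28] → ·
    (2,5)@(5, 11): e=[18,-10,20] → ·
    (3,5)@(7, 11): e=[0,0,28] → ·  [on edge]
  covered (3 px):
    · · · · · · · · ·
    · · · · · · · · ·
    █ · · · · · · · ·
    · █ · · · · · · ·
    · · █ · · · · · ·
    · · · · · · · · ·
    · · · · · · · · ·
    · · · · · · · · ·
    · · · · · · · · ·
T2:
  2·area = 134  (B↔C swapped to make it positive)
  edge (14, 16)→(1, 1): d=(-13,-15) top-left  bias=+0
  edge (1, 1)→(16, 8): d=(15,7) right/bottom  bias=-1
  edge (16, 8)→(14, 16): d=(-2,8) right/bottom  bias=-1
    (0,0)@(1, 1): e=[0,0,134] → ·  [on edge]
    (1,1)@(3, 3): e=[4,16,114] → █
    (2,1)@(5, 3): e=[34,2,98] → █
    (3,1)@(7, 3): e=[64,-12,82] → ·
    (1,2)@(3, 5): e=[-22,46,110] → ·
    (2,2)@(5, 5): e=[8,32,94] → █
    (3,2)@(7, 5): e=[38,18,78] → █
    (4,2)@(9, 5): e=[68,4,62] → █
    (5,2)@(11, 5): e=[98,-10,46] → ·
    (2,3)@(5, 7): e=[-18,62,90] → ·
    (3,3)@(7, 7): e=[12,48,74] → █
    (5,3)@(11, 7): e=[72,20,42] → █
  covered (17 px):
    · · · · · · · · ·
    · █ █ · · · · · ·
    · · █ █ █ · · · ·
    · · · █ █ █ █ · ·
    · · · · █ █ █ █ ·
    · · · · · █ █ █ ·
    · · · · · · █ · ·
    · · · · · · · · ·
    · · · · · · · · ·
T3:
  2·area = 68
  edge (12, 0)→(14, 12): d=(2,12) right/bottom  bias=-1
  edge (14, 12)→(9, 16): d=(-5,4) right/bottom  bias=-1
  edge (9, 16)→(12, 0): d=(3,-16) top-left  bias=+0
    (5,3)@(11, 7): e=[26,37,5] → █
    (6,3)@(13, 7): e=[2,29,37] → █
    (7,3)@(15, 7): e=[-22,21,69] → ·
    (5,4)@(11, 9): e=[30,27,11] → █
    (7,4)@(15, 9): e=[-18,11,75] → ·
    (5,5)@(11, 11): e=[34,17,17] → █
    (7,5)@(15, 11): e=[-14,1,81] → ·
    (5,6)@(11, 13): e=[38,7,23] → █
    (6,6)@(13, 13): e=[14,-1,55] → ·
    (5,7)@(11, 15): e=[42,-3,29] → ·
  covered (7 px):
    · · · · · · · · ·
    · · · · · · · · ·
    · · · · · · · · ·
    · · · · · █ █ · ·
    · · · · · █ █ · ·
    · · · · · █ █ · ·
    · · · · · █ · · ·
    · · · · · · · · ·
    · · · · · · · · ·

Answer: 29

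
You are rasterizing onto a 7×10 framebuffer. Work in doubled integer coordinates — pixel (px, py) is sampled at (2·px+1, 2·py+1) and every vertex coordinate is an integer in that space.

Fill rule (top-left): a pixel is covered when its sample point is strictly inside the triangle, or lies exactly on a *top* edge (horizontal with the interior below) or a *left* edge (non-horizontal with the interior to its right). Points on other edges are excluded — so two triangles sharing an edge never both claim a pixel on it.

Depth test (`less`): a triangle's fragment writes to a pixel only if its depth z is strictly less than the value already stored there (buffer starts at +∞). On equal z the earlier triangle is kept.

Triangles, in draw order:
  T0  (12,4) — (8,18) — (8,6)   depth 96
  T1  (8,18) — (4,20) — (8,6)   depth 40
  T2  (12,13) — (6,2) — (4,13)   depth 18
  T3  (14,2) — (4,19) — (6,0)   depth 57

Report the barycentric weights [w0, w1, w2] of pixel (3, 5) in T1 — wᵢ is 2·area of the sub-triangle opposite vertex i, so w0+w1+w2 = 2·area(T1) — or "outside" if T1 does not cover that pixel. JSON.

T0:
  2·area = 48
  edge (12, 4)→(8, 18): d=(-4,14) right/bottom  bias=-1
  edge (8, 18)→(8, 6): d=(0,-12) top-left  bias=+0
  edge (8, 6)→(12, 4): d=(4,-2) top-left  bias=+0
    (5,2)@(11, 5): e=[10,36,2] → #
    (6,2)@(13, 5): e=[-18,60,6] → ·
    (4,3)@(9, 7): e=[30,12,6] → #
    (6,3)@(13, 7): e=[-26,60,14] → ·
    (4,4)@(9, 9): e=[22,12,14] → #
    (5,4)@(11, 9): e=[-6,36,18] → ·
    (4,5)@(9, 11): e=[14,12,22] → #
    (5,5)@(11, 11): e=[-14,36,26] → ·
    (4,6)@(9, 13): e=[6,12,30] → #
    (5,6)@(11, 13): e=[-22,36,34] → ·
    (4,7)@(9, 15): e=[-2,12,38] → ·
  covered (6 px):
    · · · · · · ·
    · · · · · · ·
    · · · · · # ·
    · · · · # # ·
    · · · · # · ·
    · · · · # · ·
    · · · · # · ·
    · · · · · · ·
    · · · · · · ·
    · · · · · · ·
T1:
  2·area = 48
  edge (8, 18)→(4, 20): d=(-4,2) right/bottom  bias=-1
  edge (4, 20)→(8, 6): d=(4,-14) top-left  bias=+0
  edge (8, 6)→(8, 18): d=(0,12) right/bottom  bias=-1
    (3,5)@(7, 11): e=[30,6,12] → #
    (4,5)@(9, 11): e=[26,34,-12] → ·
    (3,6)@(7, 13): e=[22,14,12] → #
    (4,6)@(9, 13): e=[18,42,-12] → ·
    (3,7)@(7, 15): e=[14,22,12] → #
    (4,7)@(9, 15): e=[10,50,-12] → ·
    (2,8)@(5, 17): e=[10,2,36] → #
    (4,8)@(9, 17): e=[2,58,-12] → ·
    (2,9)@(5, 19): e=[2,10,36] → #
    (3,9)@(7, 19): e=[-2,38,12] → ·
  covered (6 px):
    · · · · · · ·
    · · · · · · ·
    · · · · · · ·
    · · · · · · ·
    · · · · · · ·
    · · · # · · ·
    · · · # · · ·
    · · · # · · ·
    · · # # · · ·
    · · # · · · ·
T2:
  2·area = 88  (B↔C swapped to make it positive)
  edge (12, 13)→(4, 13): d=(-8,0) right/bottom  bias=-1
  edge (4, 13)→(6, 2): d=(2,-11) top-left  bias=+0
  edge (6, 2)→(12, 13): d=(6,11) right/bottom  bias=-1
    (3,2)@(7, 5): e=[64,17,7] → #
    (4,2)@(9, 5): e=[64,39,-15] → ·
    (3,3)@(7, 7): e=[48,21,19] → #
    (4,3)@(9, 7): e=[48,43,-3] → ·
    (2,4)@(5, 9): e=[32,3,53] → #
    (4,4)@(9, 9): e=[32,47,9] → #
    (5,4)@(11, 9): e=[32,69,-13] → ·
    (2,5)@(5, 11): e=[16,7,65] → #
    (5,5)@(11, 11): e=[16,73,-1] → ·
    (0,6)@(1, 13): e=[0,-33,121] → ·  [on edge]
    (1,6)@(3, 13): e=[0,-11,99] → ·  [on edge]
    (2,6)@(5, 13): e=[0,11,77] → ·  [on edge]
    (3,6)@(7, 13): e=[0,33,55] → ·  [on edge]
    (4,6)@(9, 13): e=[0,55,33] → ·  [on edge]
    (5,6)@(11, 13): e=[0,77,11] → ·  [on edge]
    (6,6)@(13, 13): e=[0,99,-11] → ·  [on edge]
  covered (8 px):
    · · · · · · ·
    · · · · · · ·
    · · · # · · ·
    · · · # · · ·
    · · # # # · ·
    · · # # # · ·
    · · · · · · ·
    · · · · · · ·
    · · · · · · ·
    · · · · · · ·
T3:
  2·area = 156
  edge (14, 2)→(4, 19): d=(-10,17) right/bottom  bias=-1
  edge (4, 19)→(6, 0): d=(2,-19) top-left  bias=+0
  edge (6, 0)→(14, 2): d=(8,2) right/bottom  bias=-1
    (3,0)@(7, 1): e=[129,21,6] → #
    (4,0)@(9, 1): e=[95,59,2] → #
    (5,0)@(11, 1): e=[61,97,-2] → ·
    (3,1)@(7, 3): e=[109,25,22] → #
    (5,1)@(11, 3): e=[41,101,14] → #
    (6,1)@(13, 3): e=[7,139,10] → #
    (3,2)@(7, 5): e=[89,29,38] → #
    (6,2)@(13, 5): e=[-13,143,26] → ·
    (3,3)@(7, 7): e=[69,33,54] → #
    (6,3)@(13, 7): e=[-33,147,42] → ·
    (3,4)@(7, 9): e=[49,37,70] → #
    (5,4)@(11, 9): e=[-19,113,62] → ·
  covered (20 px):
    · · · # # · ·
    · · · # # # #
    · · · # # # ·
    · · · # # # ·
    · · · # # · ·
    · · # # · · ·
    · · # # · · ·
    · · # · · · ·
    · · # · · · ·
    · · · · · · ·

Final: [6,12,30]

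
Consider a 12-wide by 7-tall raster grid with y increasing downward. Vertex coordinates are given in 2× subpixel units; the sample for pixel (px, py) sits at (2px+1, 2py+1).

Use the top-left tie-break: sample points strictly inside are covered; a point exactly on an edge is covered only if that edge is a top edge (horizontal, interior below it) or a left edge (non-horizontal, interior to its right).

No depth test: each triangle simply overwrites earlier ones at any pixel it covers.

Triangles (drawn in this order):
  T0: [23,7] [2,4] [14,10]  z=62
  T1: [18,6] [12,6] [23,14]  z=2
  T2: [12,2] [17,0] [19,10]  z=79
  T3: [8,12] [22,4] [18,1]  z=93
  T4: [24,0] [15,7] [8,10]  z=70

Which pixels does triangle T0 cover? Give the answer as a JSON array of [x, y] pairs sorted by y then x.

T0:
  2·area = 90  (B↔C swapped to make it positive)
  edge (23, 7)→(14, 10): d=(-9,3) right/bottom  bias=-1
  edge (14, 10)→(2, 4): d=(-12,-6) top-left  bias=+0
  edge (2, 4)→(23, 7): d=(21,3) right/bottom  bias=-1
    (2,2)@(5, 5): e=[72,6,12] → █
    (3,2)@(7, 5): e=[66,18,6] → █
    (4,2)@(9, 5): e=[60,30,0] → ·  [on edge]
    (2,3)@(5, 7): e=[54,-18,54] → ·
    (3,3)@(7, 7): e=[48,-6,48] → ·
    (4,3)@(9, 7): e=[42,6,42] → █
    (5,3)@(11, 7): e=[36,18,36] → █
    (6,3)@(13, 7): e=[30,30,30] → █
    (7,3)@(15, 7): e=[24,42,24] → █
    (8,3)@(17, 7): e=[18,54,18] → █
    (9,3)@(19, 7): e=[12,66,12] → █
    (10,3)@(21, 7): e=[6,78,6] → █
    (11,3)@(23, 7): e=[0,90,0] → ·  [on edge]
    (8,4)@(17, 9): e=[0,30,60] → ·  [on edge]
    (5,5)@(11, 11): e=[0,-30,120] → ·  [on edge]
    (2,6)@(5, 13): e=[0,-90,180] → ·  [on edge]
  covered (11 px):
    · · · · · · · · · · · ·
    · · · · · · · · · · · ·
    · · █ █ · · · · · · · ·
    · · · · █ █ █ █ █ █ █ ·
    · · · · · · █ █ · · · ·
    · · · · · · · · · · · ·
    · · · · · · · · · · · ·
T1:
  2·area = 48  (B↔C swapped to make it positive)
  edge (18, 6)→(23, 14): d=(5,8) right/bottom  bias=-1
  edge (23, 14)→(12, 6): d=(-11,-8) top-left  bias=+0
  edge (12, 6)→(18, 6): d=(6,0) top-left  bias=+0
    (7,3)@(15, 7): e=[29,13,6] → █
    (8,3)@(17, 7): e=[13,29,6] → █
    (9,3)@(19, 7): e=[-3,45,6] → ·
    (7,4)@(15, 9): e=[39,-9,18] → ·
    (8,4)@(17, 9): e=[23,7,18] → █
    (9,4)@(19, 9): e=[7,23,18] → █
    (10,4)@(21, 9): e=[-9,39,18] → ·
    (8,5)@(17, 11): e=[33,-15,30] → ·
    (9,5)@(19, 11): e=[17,1,30] → █
    (10,5)@(21, 11): e=[1,17,30] → █
    (11,5)@(23, 11): e=[-15,33,30] → ·
    (9,6)@(19, 13): e=[27,-21,42] → ·
  covered (6 px):
    · · · · · · · · · · · ·
    · · · · · · · · · · · ·
    · · · · · · · · · · · ·
    · · · · · · · █ █ · · ·
    · · · · · · · · █ █ · ·
    · · · · · · · · · █ █ ·
    · · · · · · · · · · · ·
T2:
  2·area = 54
  edge (12, 2)→(17, 0): d=(5,-2) top-left  bias=+0
  edge (17, 0)→(19, 10): d=(2,10) right/bottom  bias=-1
  edge (19, 10)→(12, 2): d=(-7,-8) top-left  bias=+0
    (7,0)@(15, 1): e=[1,22,31] → █
    (8,0)@(17, 1): e=[5,2,47] → █
    (9,0)@(19, 1): e=[9,-18,63] → ·
    (6,1)@(13, 3): e=[7,46,1] → █
    (9,1)@(19, 3): e=[19,-14,49] → ·
    (6,2)@(13, 5): e=[17,50,-13] → ·
    (7,2)@(15, 5): e=[21,30,3] → █
    (9,2)@(19, 5): e=[29,-10,35] → ·
    (7,3)@(15, 7): e=[31,34,-11] → ·
    (8,3)@(17, 7): e=[35,14,5] → █
    (9,3)@(19, 7): e=[39,-6,21] → ·
    (8,4)@(17, 9): e=[45,18,-9] → ·
  covered (8 px):
    · · · · · · · █ █ · · ·
    · · · · · · █ █ █ · · ·
    · · · · · · · █ █ · · ·
    · · · · · · · · █ · · ·
    · · · · · · · · · · · ·
    · · · · · · · · · · · ·
    · · · · · · · · · · · ·
T3:
  2·area = 74  (B↔C swapped to make it positive)
  edge (8, 12)→(18, 1): d=(10,-11) top-left  bias=+0
  edge (18, 1)→(22, 4): d=(4,3) right/bottom  bias=-1
  edge (22, 4)→(8, 12): d=(-14,8) right/bottom  bias=-1
    (8,1)@(17, 3): e=[9,11,54] → █
    (9,1)@(19, 3): e=[31,5,38] → █
    (10,1)@(21, 3): e=[53,-1,22] → ·
    (7,2)@(15, 5): e=[7,25,42] → █
    (10,2)@(21, 5): e=[73,7,-6] → ·
    (6,3)@(13, 7): e=[5,39,30] → █
    (8,3)@(17, 7): e=[49,27,-2] → ·
    (9,3)@(19, 7): e=[71,21,-18] → ·
    (5,4)@(11, 9): e=[3,53,18] → █
    (7,4)@(15, 9): e=[47,41,-14] → ·
    (4,5)@(9, 11): e=[1,67,6] → █
    (5,5)@(11, 11): e=[23,61,-10] → ·
  covered (10 px):
    · · · · · · · · · · · ·
    · · · · · · · · █ █ · ·
    · · · · · · · █ █ █ · ·
    · · · · · · █ █ · · · ·
    · · · · · █ █ · · · · ·
    · · · · █ · · · · · · ·
    · · · · · · · · · · · ·
T4:
  2·area = 22
  edge (24, 0)→(15, 7): d=(-9,7) right/bottom  bias=-1
  edge (15, 7)→(8, 10): d=(-7,3) right/bottom  bias=-1
  edge (8, 10)→(24, 0): d=(16,-10) top-left  bias=+0
    (8,2)@(17, 5): e=[4,8,10] → █
    (9,2)@(19, 5): e=[-10,2,30] → ·
    (6,3)@(13, 7): e=[14,6,2] → █
    (7,3)@(15, 7): e=[0,0,22] → ·  [on edge]
    (8,3)@(17, 7): e=[-14,-6,42] → ·
    (6,4)@(13, 9): e=[-4,-8,34] → ·
    (0,6)@(1, 13): e=[44,0,-22] → ·  [on edge]
  covered (2 px):
    · · · · · · · · · · · ·
    · · · · · · · · · · · ·
    · · · · · · · · █ · · ·
    · · · · · · █ · · · · ·
    · · · · · · · · · · · ·
    · · · · · · · · · · · ·
    · · · · · · · · · · · ·

Result: [[2,2],[3,2],[4,3],[5,3],[6,3],[7,3],[8,3],[9,3],[10,3],[6,4],[7,4]]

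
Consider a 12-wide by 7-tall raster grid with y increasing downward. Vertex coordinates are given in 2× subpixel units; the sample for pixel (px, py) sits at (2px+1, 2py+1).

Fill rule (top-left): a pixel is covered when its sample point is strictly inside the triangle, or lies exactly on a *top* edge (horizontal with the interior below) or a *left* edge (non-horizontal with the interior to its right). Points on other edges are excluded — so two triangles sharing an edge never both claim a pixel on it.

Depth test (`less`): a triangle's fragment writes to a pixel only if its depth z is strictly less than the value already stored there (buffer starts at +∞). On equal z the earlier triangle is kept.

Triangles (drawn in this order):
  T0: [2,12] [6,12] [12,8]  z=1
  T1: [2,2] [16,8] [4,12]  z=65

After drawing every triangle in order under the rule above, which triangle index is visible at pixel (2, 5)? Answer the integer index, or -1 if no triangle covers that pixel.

T0:
  2·area = 16  (B↔C swapped to make it positive)
  edge (2, 12)→(12, 8): d=(10,-4) top-left  bias=+0
  edge (12, 8)→(6, 12): d=(-6,4) right/bottom  bias=-1
  edge (6, 12)→(2, 12): d=(-4,0) right/bottom  bias=-1
    (2,5)@(5, 11): e=[2,10,4] → #
    (3,5)@(7, 11): e=[10,2,4] → #
    (4,5)@(9, 11): e=[18,-6,4] → ·
    (2,6)@(5, 13): e=[22,-2,-4] → ·
    (3,6)@(7, 13): e=[30,-10,-4] → ·
  covered (2 px):
    · · · · · · · · · · · ·
    · · · · · · · · · · · ·
    · · · · · · · · · · · ·
    · · · · · · · · · · · ·
    · · · · · · · · · · · ·
    · · # # · · · · · · · ·
    · · · · · · · · · · · ·
T1:
  2·area = 128
  edge (2, 2)→(16, 8): d=(14,6) right/bottom  bias=-1
  edge (16, 8)→(4, 12): d=(-12,4) right/bottom  bias=-1
  edge (4, 12)→(2, 2): d=(-2,-10) top-left  bias=+0
    (1,1)@(3, 3): e=[8,112,8] → #
    (2,1)@(5, 3): e=[-4,104,28] → ·
    (1,2)@(3, 5): e=[36,88,4] → #
    (2,2)@(5, 5): e=[24,80,24] → #
    (3,2)@(7, 5): e=[12,72,44] → #
    (4,2)@(9, 5): e=[0,64,64] → ·  [on edge]
    (1,3)@(3, 7): e=[64,64,0] → #  [on edge]
    (4,3)@(9, 7): e=[28,40,60] → #
    (5,3)@(11, 7): e=[16,32,80] → #
    (6,3)@(13, 7): e=[4,24,100] → #
    (7,3)@(15, 7): e=[-8,16,120] → ·
    (9,3)@(19, 7): e=[-32,0,160] → ·  [on edge]
    (6,4)@(13, 9): e=[32,0,96] → ·  [on edge]
    (3,5)@(7, 11): e=[96,0,32] → ·  [on edge]
    (11,5)@(23, 11): e=[0,-64,192] → ·  [on edge]
    (0,6)@(1, 13): e=[160,0,-32] → ·  [on edge]
  covered (15 px):
    · · · · · · · · · · · ·
    · # · · · · · · · · · ·
    · # # # · · · · · · · ·
    · # # # # # # · · · · ·
    · · # # # # · · · · · ·
    · · # · · · · · · · · ·
    · · · · · · · · · · · ·

Z-buffer (winner per pixel, '.' = empty):
  . . . . . . . . . . . .
  . 1 . . . . . . . . . .
  . 1 1 1 . . . . . . . .
  . 1 1 1 1 1 1 . . . . .
  . . 1 1 1 1 . . . . . .
  . . 0 0 . . . . . . . .
  . . . . . . . . . . . .

Final: 0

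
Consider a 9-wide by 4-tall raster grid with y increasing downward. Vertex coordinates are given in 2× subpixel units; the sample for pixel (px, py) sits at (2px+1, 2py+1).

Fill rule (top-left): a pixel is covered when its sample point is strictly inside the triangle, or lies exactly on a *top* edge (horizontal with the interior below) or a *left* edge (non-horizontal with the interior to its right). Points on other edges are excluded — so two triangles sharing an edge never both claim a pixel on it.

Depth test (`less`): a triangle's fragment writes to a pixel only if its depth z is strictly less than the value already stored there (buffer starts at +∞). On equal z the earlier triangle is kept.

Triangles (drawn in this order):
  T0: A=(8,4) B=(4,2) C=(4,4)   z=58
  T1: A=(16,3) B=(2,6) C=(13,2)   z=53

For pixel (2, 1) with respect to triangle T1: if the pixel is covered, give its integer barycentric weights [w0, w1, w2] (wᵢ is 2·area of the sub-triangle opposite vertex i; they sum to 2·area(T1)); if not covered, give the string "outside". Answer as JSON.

T0:
  2·area = 8  (B↔C swapped to make it positive)
  edge (8, 4)→(4, 4): d=(-4,0) right/bottom  bias=-1
  edge (4, 4)→(4, 2): d=(0,-2) top-left  bias=+0
  edge (4, 2)→(8, 4): d=(4,2) right/bottom  bias=-1
    (2,1)@(5, 3): e=[4,2,2] → X
    (3,1)@(7, 3): e=[4,6,-2] → .
    (2,2)@(5, 5): e=[-4,2,10] → .
  covered (1 px):
    . . . . . . . . .
    . . X . . . . . .
    . . . . . . . . .
    . . . . . . . . .
T1:
  2·area = 23
  edge (16, 3)→(2, 6): d=(-14,3) right/bottom  bias=-1
  edge (2, 6)→(13, 2): d=(11,-4) top-left  bias=+0
  edge (13, 2)→(16, 3): d=(3,1) right/bottom  bias=-1
    (5,1)@(11, 3): e=[15,3,5] → X
    (6,1)@(13, 3): e=[9,11,3] → X
    (7,1)@(15, 3): e=[3,19,1] → X
    (8,1)@(17, 3): e=[-3,27,-1] → .
    (2,2)@(5, 5): e=[5,1,17] → X
    (3,2)@(7, 5): e=[-1,9,15] → .
    (5,2)@(11, 5): e=[-13,25,11] → .
    (6,2)@(13, 5): e=[-19,33,9] → .
    (7,2)@(15, 5): e=[-25,41,7] → .
    (2,3)@(5, 7): e=[-23,23,23] → .
  covered (4 px):
    . . . . . . . . .
    . . . . . X X X .
    . . X . . . . . .
    . . . . . . . . .

Answer: "outside"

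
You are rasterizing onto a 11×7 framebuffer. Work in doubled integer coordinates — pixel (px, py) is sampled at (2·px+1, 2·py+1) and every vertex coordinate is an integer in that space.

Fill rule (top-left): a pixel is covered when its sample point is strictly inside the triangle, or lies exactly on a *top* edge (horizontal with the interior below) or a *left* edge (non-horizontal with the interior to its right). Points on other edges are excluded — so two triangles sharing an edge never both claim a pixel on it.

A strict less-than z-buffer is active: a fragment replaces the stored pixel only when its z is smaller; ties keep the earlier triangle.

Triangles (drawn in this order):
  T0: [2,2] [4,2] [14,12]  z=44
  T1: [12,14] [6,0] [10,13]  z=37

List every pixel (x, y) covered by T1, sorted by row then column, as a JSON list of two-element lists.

T0:
  2·area = 20
  edge (2, 2)→(4, 2): d=(2,0) top-left  bias=+0
  edge (4, 2)→(14, 12): d=(10,10) right/bottom  bias=-1
  edge (14, 12)→(2, 2): d=(-12,-10) top-left  bias=+0
    (1,0)@(3, 1): e=[-2,0,22] → ·  [on edge]
    (2,1)@(5, 3): e=[2,0,18] → ·  [on edge]
    (3,2)@(7, 5): e=[6,0,14] → ·  [on edge]
    (4,3)@(9, 7): e=[10,0,10] → ·  [on edge]
    (5,4)@(11, 9): e=[14,0,6] → ·  [on edge]
    (6,5)@(13, 11): e=[18,0,2] → ·  [on edge]
    (7,6)@(15, 13): e=[22,0,-2] → ·  [on edge]
  covered (0 px):
    · · · · · · · · · · ·
    · · · · · · · · · · ·
    · · · · · · · · · · ·
    · · · · · · · · · · ·
    · · · · · · · · · · ·
    · · · · · · · · · · ·
    · · · · · · · · · · ·
T1:
  2·area = 22  (B↔C swapped to make it positive)
  edge (12, 14)→(10, 13): d=(-2,-1) top-left  bias=+0
  edge (10, 13)→(6, 0): d=(-4,-13) top-left  bias=+0
  edge (6, 0)→(12, 14): d=(6,14) right/bottom  bias=-1
    (3,1)@(7, 3): e=[17,1,4] → █
    (4,1)@(9, 3): e=[19,27,-24] → ·
    (3,2)@(7, 5): e=[13,-7,16] → ·
    (4,3)@(9, 7): e=[11,11,0] → ·  [on edge]
    (4,4)@(9, 9): e=[7,3,12] → █
    (5,4)@(11, 9): e=[9,29,-16] → ·
    (4,5)@(9, 11): e=[3,-5,24] → ·
    (5,6)@(11, 13): e=[1,13,8] → █
    (6,6)@(13, 13): e=[3,39,-20] → ·
  covered (3 px):
    · · · · · · · · · · ·
    · · · █ · · · · · · ·
    · · · · · · · · · · ·
    · · · · · · · · · · ·
    · · · · █ · · · · · ·
    · · · · · · · · · · ·
    · · · · · █ · · · · ·

Final: [[3,1],[4,4],[5,6]]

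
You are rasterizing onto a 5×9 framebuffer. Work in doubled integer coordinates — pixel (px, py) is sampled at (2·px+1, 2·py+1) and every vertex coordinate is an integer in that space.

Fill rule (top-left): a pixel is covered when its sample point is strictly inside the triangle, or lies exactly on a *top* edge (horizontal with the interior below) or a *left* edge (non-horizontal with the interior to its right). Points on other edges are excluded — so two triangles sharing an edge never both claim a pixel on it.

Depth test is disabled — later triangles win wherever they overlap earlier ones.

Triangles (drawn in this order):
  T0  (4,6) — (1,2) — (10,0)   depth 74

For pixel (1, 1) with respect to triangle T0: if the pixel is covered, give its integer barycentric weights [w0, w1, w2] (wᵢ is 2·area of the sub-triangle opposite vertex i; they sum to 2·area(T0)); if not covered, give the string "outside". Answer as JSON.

T0:
  2·area = 42
  edge (4, 6)→(1, 2): d=(-3,-4) top-left  bias=+0
  edge (1, 2)→(10, 0): d=(9,-2) top-left  bias=+0
  edge (10, 0)→(4, 6): d=(-6,6) right/bottom  bias=-1
    (3,0)@(7, 1): e=[27,3,12] → █
    (4,0)@(9, 1): e=[35,7,0] → ·  [on edge]
    (1,1)@(3, 3): e=[5,13,24] → █
    (2,1)@(5, 3): e=[13,17,12] → █
    (3,1)@(7, 3): e=[21,21,0] → ·  [on edge]
    (1,2)@(3, 5): e=[-1,31,12] → ·
    (2,2)@(5, 5): e=[7,35,0] → ·  [on edge]
    (1,3)@(3, 7): e=[-7,49,0] → ·  [on edge]
    (0,4)@(1, 9): e=[-21,63,0] → ·  [on edge]
  covered (3 px):
    · · · █ ·
    · █ █ · ·
    · · · · ·
    · · · · ·
    · · · · ·
    · · · · ·
    · · · · ·
    · · · · ·
    · · · · ·

Answer: [13,24,5]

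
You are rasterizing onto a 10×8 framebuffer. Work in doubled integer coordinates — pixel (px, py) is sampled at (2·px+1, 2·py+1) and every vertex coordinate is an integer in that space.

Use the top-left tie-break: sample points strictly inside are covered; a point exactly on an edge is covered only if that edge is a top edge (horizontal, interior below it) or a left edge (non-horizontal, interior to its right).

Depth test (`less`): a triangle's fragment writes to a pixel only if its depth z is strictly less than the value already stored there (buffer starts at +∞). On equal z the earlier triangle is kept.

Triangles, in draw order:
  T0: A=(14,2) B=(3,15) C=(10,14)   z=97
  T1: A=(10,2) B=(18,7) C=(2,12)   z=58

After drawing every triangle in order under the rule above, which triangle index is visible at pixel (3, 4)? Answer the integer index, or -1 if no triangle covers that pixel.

T0:
  2·area = 80  (B↔C swapped to make it positive)
  edge (14, 2)→(10, 14): d=(-4,12) right/bottom  bias=-1
  edge (10, 14)→(3, 15): d=(-7,1) right/bottom  bias=-1
  edge (3, 15)→(14, 2): d=(11,-13) top-left  bias=+0
    (6,2)@(13, 5): e=[0,60,20] → ·  [on edge]
    (5,3)@(11, 7): e=[16,48,16] → #
    (6,3)@(13, 7): e=[-8,46,42] → ·
    (4,4)@(9, 9): e=[32,36,12] → #
    (6,4)@(13, 9): e=[-16,32,64] → ·
    (3,5)@(7, 11): e=[48,24,8] → #
    (5,5)@(11, 11): e=[0,20,60] → ·  [on edge]
    (2,6)@(5, 13): e=[64,12,4] → #
    (5,6)@(11, 13): e=[-8,6,82] → ·
    (8,6)@(17, 13): e=[-80,0,160] → ·  [on edge]
    (1,7)@(3, 15): e=[80,0,0] → ·  [on edge]
    (2,7)@(5, 15): e=[56,-2,26] → ·
  covered (8 px):
    · · · · · · · · · ·
    · · · · · · · · · ·
    · · · · · · · · · ·
    · · · · · # · · · ·
    · · · · # # · · · ·
    · · · # # · · · · ·
    · · # # # · · · · ·
    · · · · · · · · · ·
T1:
  2·area = 120
  edge (10, 2)→(18, 7): d=(8,5) right/bottom  bias=-1
  edge (18, 7)→(2, 12): d=(-16,5) right/bottom  bias=-1
  edge (2, 12)→(10, 2): d=(8,-10) top-left  bias=+0
    (5,1)@(11, 3): e=[3,99,18] → #
    (6,1)@(13, 3): e=[-7,89,38] → ·
    (4,2)@(9, 5): e=[29,77,14] → #
    (6,2)@(13, 5): e=[9,57,54] → #
    (7,2)@(15, 5): e=[-1,47,74] → ·
    (3,3)@(7, 7): e=[55,55,10] → #
    (7,3)@(15, 7): e=[15,15,90] → #
    (8,3)@(17, 7): e=[5,5,110] → #
    (9,3)@(19, 7): e=[-5,-5,130] → ·
    (2,4)@(5, 9): e=[81,33,6] → #
    (6,4)@(13, 9): e=[41,-7,86] → ·
    (7,4)@(15, 9): e=[31,-17,106] → ·
  covered (16 px):
    · · · · · · · · · ·
    · · · · · # · · · ·
    · · · · # # # · · ·
    · · · # # # # # # ·
    · · # # # # · · · ·
    · # # · · · · · · ·
    · · · · · · · · · ·
    · · · · · · · · · ·

Z-buffer (winner per pixel, '.' = empty):
  . . . . . . . . . .
  . . . . . 1 . . . .
  . . . . 1 1 1 . . .
  . . . 1 1 1 1 1 1 .
  . . 1 1 1 1 . . . .
  . 1 1 0 0 . . . . .
  . . 0 0 0 . . . . .
  . . . . . . . . . .

Answer: 1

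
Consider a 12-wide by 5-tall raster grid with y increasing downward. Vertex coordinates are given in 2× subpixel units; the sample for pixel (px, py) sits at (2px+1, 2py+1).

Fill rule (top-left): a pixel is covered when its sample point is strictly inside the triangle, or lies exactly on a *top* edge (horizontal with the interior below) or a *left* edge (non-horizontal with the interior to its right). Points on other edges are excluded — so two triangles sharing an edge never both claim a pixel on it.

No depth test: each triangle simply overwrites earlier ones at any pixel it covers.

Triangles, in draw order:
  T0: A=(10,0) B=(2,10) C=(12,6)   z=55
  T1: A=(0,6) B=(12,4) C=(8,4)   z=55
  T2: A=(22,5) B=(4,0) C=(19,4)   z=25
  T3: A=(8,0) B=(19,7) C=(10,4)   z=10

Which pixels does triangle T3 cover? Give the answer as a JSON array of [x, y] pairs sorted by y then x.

T0:
  2·area = 68  (B↔C swapped to make it positive)
  edge (10, 0)→(12, 6): d=(2,6) right/bottom  bias=-1
  edge (12, 6)→(2, 10): d=(-10,4) right/bottom  bias=-1
  edge (2, 10)→(10, 0): d=(8,-10) top-left  bias=+0
    (4,1)@(9, 3): e=[12,42,14] → █
    (5,1)@(11, 3): e=[0,34,34] → ·  [on edge]
    (3,2)@(7, 5): e=[28,30,10] → █
    (5,2)@(11, 5): e=[4,14,50] → █
    (6,2)@(13, 5): e=[-8,6,70] → ·
    (2,3)@(5, 7): e=[44,18,6] → █
    (5,3)@(11, 7): e=[8,-6,66] → ·
    (1,4)@(3, 9): e=[60,6,2] → █
    (2,4)@(5, 9): e=[48,-2,22] → ·
    (3,4)@(7, 9): e=[36,-10,42] → ·
    (4,4)@(9, 9): e=[24,-18,62] → ·
    (6,4)@(13, 9): e=[0,-34,102] → ·  [on edge]
  covered (8 px):
    · · · · · · · · · · · ·
    · · · · █ · · · · · · ·
    · · · █ █ █ · · · · · ·
    · · █ █ █ · · · · · · ·
    · █ · · · · · · · · · ·
T1:
  2·area = 8  (B↔C swapped to make it positive)
  edge (0, 6)→(8, 4): d=(8,-2) top-left  bias=+0
  edge (8, 4)→(12, 4): d=(4,0) top-left  bias=+0
  edge (12, 4)→(0, 6): d=(-12,2) right/bottom  bias=-1
    (2,2)@(5, 5): e=[2,4,2] → █
    (3,2)@(7, 5): e=[6,4,-2] → ·
    (2,3)@(5, 7): e=[18,12,-22] → ·
  covered (1 px):
    · · · · · · · · · · · ·
    · · · · · · · · · · · ·
    · · █ · · · · · · · · ·
    · · · · · · · · · · · ·
    · · · · · · · · · · · ·
T2:
  2·area = 3
  edge (22, 5)→(4, 0): d=(-18,-5) top-left  bias=+0
  edge (4, 0)→(19, 4): d=(15,4) right/bottom  bias=-1
  edge (19, 4)→(22, 5): d=(3,1) right/bottom  bias=-1
    (7,1)@(15, 3): e=[1,1,1] → █
    (8,1)@(17, 3): e=[11,-7,-1] → ·
    (7,2)@(15, 5): e=[-35,31,7] → ·
  covered (1 px):
    · · · · · · · · · · · ·
    · · · · · · · █ · · · ·
    · · · · · · · · · · · ·
    · · · · · · · · · · · ·
    · · · · · · · · · · · ·
T3:
  2·area = 30
  edge (8, 0)→(19, 7): d=(11,7) right/bottom  bias=-1
  edge (19, 7)→(10, 4): d=(-9,-3) top-left  bias=+0
  edge (10, 4)→(8, 0): d=(-2,-4) top-left  bias=+0
    (0,0)@(1, 1): e=[60,0,-30] → ·  [on edge]
    (4,0)@(9, 1): e=[4,24,2] → █
    (5,0)@(11, 1): e=[-10,30,10] → ·
    (3,1)@(7, 3): e=[40,0,-10] → ·  [on edge]
    (4,1)@(9, 3): e=[26,6,-2] → ·
    (5,1)@(11, 3): e=[12,12,6] → █
    (6,1)@(13, 3): e=[-2,18,14] → ·
    (5,2)@(11, 5): e=[34,-6,2] → ·
    (6,2)@(13, 5): e=[20,0,10] → █  [on edge]
    (7,2)@(15, 5): e=[6,6,18] → █
    (8,2)@(17, 5): e=[-8,12,26] → ·
    (6,3)@(13, 7): e=[42,-18,6] → ·
    (9,3)@(19, 7): e=[0,0,30] → ·  [on edge]
  covered (4 px):
    · · · · █ · · · · · · ·
    · · · · · █ · · · · · ·
    · · · · · · █ █ · · · ·
    · · · · · · · · · · · ·
    · · · · · · · · · · · ·

Result: [[4,0],[5,1],[6,2],[7,2]]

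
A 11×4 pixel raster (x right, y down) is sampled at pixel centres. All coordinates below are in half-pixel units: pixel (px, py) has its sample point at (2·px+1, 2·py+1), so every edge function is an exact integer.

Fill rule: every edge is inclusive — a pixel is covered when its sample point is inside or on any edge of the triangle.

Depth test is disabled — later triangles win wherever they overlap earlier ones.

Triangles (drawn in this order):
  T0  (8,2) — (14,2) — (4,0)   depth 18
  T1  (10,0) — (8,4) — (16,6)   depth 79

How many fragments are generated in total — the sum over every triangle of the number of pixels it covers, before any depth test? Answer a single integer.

T0:
  2·area = 12  (B↔C swapped to make it positive)
  edge (8, 2)→(4, 0): d=(-4,-2) inclusive
  edge (4, 0)→(14, 2): d=(10,2) inclusive
  edge (14, 2)→(8, 2): d=(-6,0) inclusive
    (3,0)@(7, 1): e=[2,4,6] → X
    (4,0)@(9, 1): e=[6,0,6] → X  [on edge]
    (5,0)@(11, 1): e=[10,-4,6] → .
    (3,1)@(7, 3): e=[-6,24,-6] → .
    (4,1)@(9, 3): e=[-2,20,-6] → .
    (9,1)@(19, 3): e=[18,0,-6] → .  [on edge]
  covered (2 px):
    . . . X X . . . . . .
    . . . . . . . . . . .
    . . . . . . . . . . .
    . . . . . . . . . . .
T1:
  2·area = 36  (B↔C swapped to make it positive)
  edge (10, 0)→(16, 6): d=(6,6) inclusive
  edge (16, 6)→(8, 4): d=(-8,-2) inclusive
  edge (8, 4)→(10, 0): d=(2,-4) inclusive
    (5,0)@(11, 1): e=[0,30,6] → X  [on edge]
    (6,0)@(13, 1): e=[-12,34,14] → .
    (4,1)@(9, 3): e=[24,10,2] → X
    (6,1)@(13, 3): e=[0,18,18] → X  [on edge]
    (7,1)@(15, 3): e=[-12,22,26] → .
    (4,2)@(9, 5): e=[36,-6,6] → .
    (5,2)@(11, 5): e=[24,-2,14] → .
    (6,2)@(13, 5): e=[12,2,22] → X
    (7,2)@(15, 5): e=[0,6,30] → X  [on edge]
    (8,2)@(17, 5): e=[-12,10,38] → .
    (6,3)@(13, 7): e=[24,-14,26] → .
    (7,3)@(15, 7): e=[12,-10,34] → .
    (8,3)@(17, 7): e=[0,-6,42] → .  [on edge]
  covered (6 px):
    . . . . . X . . . . .
    . . . . X X X . . . .
    . . . . . . X X . . .
    . . . . . . . . . . .

Final: 8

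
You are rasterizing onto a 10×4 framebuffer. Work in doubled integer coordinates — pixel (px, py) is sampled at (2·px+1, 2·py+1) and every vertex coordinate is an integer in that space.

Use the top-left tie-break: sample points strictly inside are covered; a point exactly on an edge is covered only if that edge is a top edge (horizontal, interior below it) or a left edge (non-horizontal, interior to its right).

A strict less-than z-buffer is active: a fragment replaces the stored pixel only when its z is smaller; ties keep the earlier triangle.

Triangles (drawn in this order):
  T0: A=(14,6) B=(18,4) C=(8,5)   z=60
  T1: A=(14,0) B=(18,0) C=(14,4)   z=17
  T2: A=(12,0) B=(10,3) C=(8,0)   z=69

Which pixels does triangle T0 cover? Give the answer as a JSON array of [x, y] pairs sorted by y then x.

T0:
  2·area = 16  (B↔C swapped to make it positive)
  edge (14, 6)→(8, 5): d=(-6,-1) top-left  bias=+0
  edge (8, 5)→(18, 4): d=(10,-1) top-left  bias=+0
  edge (18, 4)→(14, 6): d=(-4,2) right/bottom  bias=-1
    (4,2)@(9, 5): e=[1,1,14] → X
    (5,2)@(11, 5): e=[3,3,10] → X
    (6,2)@(13, 5): e=[5,5,6] → X
    (7,2)@(15, 5): e=[7,7,2] → X
    (8,2)@(17, 5): e=[9,9,-2] → .
    (4,3)@(9, 7): e=[-11,21,6] → .
    (5,3)@(11, 7): e=[-9,23,2] → .
    (6,3)@(13, 7): e=[-7,25,-2] → .
    (7,3)@(15, 7): e=[-5,27,-6] → .
  covered (4 px):
    . . . . . . . . . .
    . . . . . . . . . .
    . . . . X X X X . .
    . . . . . . . . . .
T1:
  2·area = 16
  edge (14, 0)→(18, 0): d=(4,0) top-left  bias=+0
  edge (18, 0)→(14, 4): d=(-4,4) right/bottom  bias=-1
  edge (14, 4)→(14, 0): d=(0,-4) top-left  bias=+0
    (7,0)@(15, 1): e=[4,8,4] → X
    (8,0)@(17, 1): e=[4,0,12] → .  [on edge]
    (7,1)@(15, 3): e=[12,0,4] → .  [on edge]
    (6,2)@(13, 5): e=[20,0,-4] → .  [on edge]
    (5,3)@(11, 7): e=[28,0,-12] → .  [on edge]
  covered (1 px):
    . . . . . . . X . .
    . . . . . . . . . .
    . . . . . . . . . .
    . . . . . . . . . .
T2:
  2·area = 12
  edge (12, 0)→(10, 3): d=(-2,3) right/bottom  bias=-1
  edge (10, 3)→(8, 0): d=(-2,-3) top-left  bias=+0
  edge (8, 0)→(12, 0): d=(4,0) top-left  bias=+0
    (4,0)@(9, 1): e=[7,1,4] → X
    (5,0)@(11, 1): e=[1,7,4] → X
    (6,0)@(13, 1): e=[-5,13,4] → .
    (4,1)@(9, 3): e=[3,-3,12] → .
    (5,1)@(11, 3): e=[-3,3,12] → .
  covered (2 px):
    . . . . X X . . . .
    . . . . . . . . . .
    . . . . . . . . . .
    . . . . . . . . . .

Final: [[4,2],[5,2],[6,2],[7,2]]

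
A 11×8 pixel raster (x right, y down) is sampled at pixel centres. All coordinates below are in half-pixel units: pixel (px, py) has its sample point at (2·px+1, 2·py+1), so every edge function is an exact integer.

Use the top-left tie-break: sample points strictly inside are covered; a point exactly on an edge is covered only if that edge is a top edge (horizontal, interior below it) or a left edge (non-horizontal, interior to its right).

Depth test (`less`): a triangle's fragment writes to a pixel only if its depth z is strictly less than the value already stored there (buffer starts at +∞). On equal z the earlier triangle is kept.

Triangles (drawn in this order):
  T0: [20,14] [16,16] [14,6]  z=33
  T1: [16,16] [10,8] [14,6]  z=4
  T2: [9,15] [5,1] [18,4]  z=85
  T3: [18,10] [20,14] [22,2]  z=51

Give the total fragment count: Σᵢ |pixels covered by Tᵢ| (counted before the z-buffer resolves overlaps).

T0:
  2·area = 44
  edge (20, 14)→(16, 16): d=(-4,2) right/bottom  bias=-1
  edge (16, 16)→(14, 6): d=(-2,-10) top-left  bias=+0
  edge (14, 6)→(20, 14): d=(6,8) right/bottom  bias=-1
    (6,0)@(13, 1): e=[66,0,-22] → ·  [on edge]
    (7,4)@(15, 9): e=[30,4,10] → #
    (8,4)@(17, 9): e=[26,24,-6] → ·
    (7,5)@(15, 11): e=[22,0,22] → #  [on edge]
    (8,5)@(17, 11): e=[18,20,6] → #
    (9,5)@(19, 11): e=[14,40,-10] → ·
    (7,6)@(15, 13): e=[14,-4,34] → ·
    (8,6)@(17, 13): e=[10,16,18] → #
    (9,6)@(19, 13): e=[6,36,2] → #
    (10,6)@(21, 13): e=[2,56,-14] → ·
    (8,7)@(17, 15): e=[2,12,30] → #
    (9,7)@(19, 15): e=[-2,32,14] → ·
  covered (6 px):
    · · · · · · · · · · ·
    · · · · · · · · · · ·
    · · · · · · · · · · ·
    · · · · · · · · · · ·
    · · · · · · · # · · ·
    · · · · · · · # # · ·
    · · · · · · · · # # ·
    · · · · · · · · # · ·
T1:
  2·area = 44
  edge (16, 16)→(10, 8): d=(-6,-8) top-left  bias=+0
  edge (10, 8)→(14, 6): d=(4,-2) top-left  bias=+0
  edge (14, 6)→(16, 16): d=(2,10) right/bottom  bias=-1
    (6,0)@(13, 1): e=[66,-22,0] → ·  [on edge]
    (6,3)@(13, 7): e=[30,2,12] → #
    (7,3)@(15, 7): e=[46,6,-8] → ·
    (5,4)@(11, 9): e=[2,6,36] → #
    (7,4)@(15, 9): e=[34,14,-4] → ·
    (5,5)@(11, 11): e=[-10,14,40] → ·
    (6,5)@(13, 11): e=[6,18,20] → #
    (7,5)@(15, 11): e=[22,22,0] → ·  [on edge]
    (6,6)@(13, 13): e=[-6,26,24] → ·
    (7,6)@(15, 13): e=[10,30,4] → #
    (8,6)@(17, 13): e=[26,34,-16] → ·
    (7,7)@(15, 15): e=[-2,38,8] → ·
  covered (5 px):
    · · · · · · · · · · ·
    · · · · · · · · · · ·
    · · · · · · · · · · ·
    · · · · · · # · · · ·
    · · · · · # # · · · ·
    · · · · · · # · · · ·
    · · · · · · · # · · ·
    · · · · · · · · · · ·
T2:
  2·area = 170
  edge (9, 15)→(5, 1): d=(-4,-14) top-left  bias=+0
  edge (5, 1)→(18, 4): d=(13,3) right/bottom  bias=-1
  edge (18, 4)→(9, 15): d=(-9,11) right/bottom  bias=-1
    (2,0)@(5, 1): e=[0,0,170] → ·  [on edge]
    (3,1)@(7, 3): e=[20,20,130] → #
    (4,1)@(9, 3): e=[48,14,108] → #
    (5,1)@(11, 3): e=[76,8,86] → #
    (6,1)@(13, 3): e=[104,2,64] → #
    (7,1)@(15, 3): e=[132,-4,42] → ·
    (3,2)@(7, 5): e=[12,46,112] → #
    (7,2)@(15, 5): e=[124,22,24] → #
    (8,2)@(17, 5): e=[152,16,2] → #
    (9,2)@(19, 5): e=[180,10,-20] → ·
    (3,3)@(7, 7): e=[4,72,94] → #
    (8,3)@(17, 7): e=[144,42,-16] → ·
    (4,7)@(9, 15): e=[0,170,0] → ·  [on edge]
  covered (21 px):
    · · · · · · · · · · ·
    · · · # # # # · · · ·
    · · · # # # # # # · ·
    · · · # # # # # · · ·
    · · · · # # # · · · ·
    · · · · # # · · · · ·
    · · · · # · · · · · ·
    · · · · · · · · · · ·
T3:
  2·area = 32  (B↔C swapped to make it positive)
  edge (18, 10)→(22, 2): d=(4,-8) top-left  bias=+0
  edge (22, 2)→(20, 14): d=(-2,12) right/bottom  bias=-1
  edge (20, 14)→(18, 10): d=(-2,-4) top-left  bias=+0
    (10,2)@(21, 5): e=[4,6,22] → #
    (10,3)@(21, 7): e=[12,2,18] → #
    (9,4)@(19, 9): e=[4,22,6] → #
    (10,4)@(21, 9): e=[20,-2,14] → ·
    (9,5)@(19, 11): e=[12,18,2] → #
    (10,5)@(21, 11): e=[28,-6,10] → ·
    (9,6)@(19, 13): e=[20,14,-2] → ·
  covered (4 px):
    · · · · · · · · · · ·
    · · · · · · · · · · ·
    · · · · · · · · · · #
    · · · · · · · · · · #
    · · · · · · · · · # ·
    · · · · · · · · · # ·
    · · · · · · · · · · ·
    · · · · · · · · · · ·

Final: 36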